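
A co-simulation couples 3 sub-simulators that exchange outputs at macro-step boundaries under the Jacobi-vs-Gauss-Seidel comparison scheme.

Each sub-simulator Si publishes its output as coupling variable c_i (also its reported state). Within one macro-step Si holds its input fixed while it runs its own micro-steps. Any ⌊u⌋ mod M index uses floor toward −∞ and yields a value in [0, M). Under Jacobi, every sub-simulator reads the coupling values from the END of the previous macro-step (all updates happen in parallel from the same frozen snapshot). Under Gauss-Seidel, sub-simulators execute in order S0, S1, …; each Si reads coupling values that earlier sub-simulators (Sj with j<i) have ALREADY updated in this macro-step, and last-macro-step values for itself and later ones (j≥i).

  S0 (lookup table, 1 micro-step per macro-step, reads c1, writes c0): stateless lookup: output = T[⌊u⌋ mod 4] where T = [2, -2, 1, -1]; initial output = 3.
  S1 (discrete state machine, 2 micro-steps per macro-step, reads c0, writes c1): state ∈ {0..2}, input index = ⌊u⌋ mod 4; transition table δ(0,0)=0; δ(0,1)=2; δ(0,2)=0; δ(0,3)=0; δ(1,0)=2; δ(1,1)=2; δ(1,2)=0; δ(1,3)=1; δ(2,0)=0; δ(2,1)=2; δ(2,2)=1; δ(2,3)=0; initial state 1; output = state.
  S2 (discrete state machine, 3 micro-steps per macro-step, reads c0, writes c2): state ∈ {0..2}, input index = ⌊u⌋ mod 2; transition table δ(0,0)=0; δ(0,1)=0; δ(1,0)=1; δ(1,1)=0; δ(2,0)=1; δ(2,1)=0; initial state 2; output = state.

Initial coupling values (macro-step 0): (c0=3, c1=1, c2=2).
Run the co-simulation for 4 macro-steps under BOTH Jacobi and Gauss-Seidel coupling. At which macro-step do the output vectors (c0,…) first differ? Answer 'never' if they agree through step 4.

[Jacobi] macro 1: S0 reads c1=1 → after 1×micro: -2; S1 reads c0=3 → after 2×micro: 1; S2 reads c0=3 → after 3×micro: 0 ⇒ (c0=-2, c1=1, c2=0)
[Jacobi] macro 2: S0 reads c1=1 → after 1×micro: -2; S1 reads c0=-2 → after 2×micro: 0; S2 reads c0=-2 → after 3×micro: 0 ⇒ (c0=-2, c1=0, c2=0)
[Jacobi] macro 3: S0 reads c1=0 → after 1×micro: 2; S1 reads c0=-2 → after 2×micro: 0; S2 reads c0=-2 → after 3×micro: 0 ⇒ (c0=2, c1=0, c2=0)
[Jacobi] macro 4: S0 reads c1=0 → after 1×micro: 2; S1 reads c0=2 → after 2×micro: 0; S2 reads c0=2 → after 3×micro: 0 ⇒ (c0=2, c1=0, c2=0)
[Gauss-Seidel] macro 1: S0 reads c1=1 → after 1×micro: -2; S1 reads c0=-2 → after 2×micro: 0; S2 reads c0=-2 → after 3×micro: 1 ⇒ (c0=-2, c1=0, c2=1)
[Gauss-Seidel] macro 2: S0 reads c1=0 → after 1×micro: 2; S1 reads c0=2 → after 2×micro: 0; S2 reads c0=2 → after 3×micro: 1 ⇒ (c0=2, c1=0, c2=1)
[Gauss-Seidel] macro 3: S0 reads c1=0 → after 1×micro: 2; S1 reads c0=2 → after 2×micro: 0; S2 reads c0=2 → after 3×micro: 1 ⇒ (c0=2, c1=0, c2=1)
[Gauss-Seidel] macro 4: S0 reads c1=0 → after 1×micro: 2; S1 reads c0=2 → after 2×micro: 0; S2 reads c0=2 → after 3×micro: 1 ⇒ (c0=2, c1=0, c2=1)

first divergence at macro-step: 1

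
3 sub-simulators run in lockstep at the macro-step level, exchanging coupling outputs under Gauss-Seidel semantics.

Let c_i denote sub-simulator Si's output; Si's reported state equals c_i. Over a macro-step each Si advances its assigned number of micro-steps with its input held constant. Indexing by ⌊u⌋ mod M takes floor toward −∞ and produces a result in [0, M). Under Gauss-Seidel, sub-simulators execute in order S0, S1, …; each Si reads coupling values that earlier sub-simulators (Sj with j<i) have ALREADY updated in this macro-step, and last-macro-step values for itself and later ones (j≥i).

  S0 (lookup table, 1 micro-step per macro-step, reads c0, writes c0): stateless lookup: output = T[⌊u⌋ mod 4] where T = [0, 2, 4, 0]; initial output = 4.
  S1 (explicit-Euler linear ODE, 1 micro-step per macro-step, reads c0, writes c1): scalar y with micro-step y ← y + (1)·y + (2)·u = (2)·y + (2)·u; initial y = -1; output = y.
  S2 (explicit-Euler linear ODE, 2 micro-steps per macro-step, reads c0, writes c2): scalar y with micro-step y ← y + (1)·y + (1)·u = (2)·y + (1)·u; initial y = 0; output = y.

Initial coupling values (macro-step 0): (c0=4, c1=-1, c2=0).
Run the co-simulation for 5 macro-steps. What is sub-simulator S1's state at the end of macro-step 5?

S1 state at macro-step 5 = -32

macro 1: S0 reads c0=4 → after 1×micro: 0; S1 reads c0=0 → after 1×micro: -2; S2 reads c0=0 → after 2×micro: 0 ⇒ (c0=0, c1=-2, c2=0)
macro 2: S0 reads c0=0 → after 1×micro: 0; S1 reads c0=0 → after 1×micro: -4; S2 reads c0=0 → after 2×micro: 0 ⇒ (c0=0, c1=-4, c2=0)
macro 3: S0 reads c0=0 → after 1×micro: 0; S1 reads c0=0 → after 1×micro: -8; S2 reads c0=0 → after 2×micro: 0 ⇒ (c0=0, c1=-8, c2=0)
macro 4: S0 reads c0=0 → after 1×micro: 0; S1 reads c0=0 → after 1×micro: -16; S2 reads c0=0 → after 2×micro: 0 ⇒ (c0=0, c1=-16, c2=0)
macro 5: S0 reads c0=0 → after 1×micro: 0; S1 reads c0=0 → after 1×micro: -32; S2 reads c0=0 → after 2×micro: 0 ⇒ (c0=0, c1=-32, c2=0)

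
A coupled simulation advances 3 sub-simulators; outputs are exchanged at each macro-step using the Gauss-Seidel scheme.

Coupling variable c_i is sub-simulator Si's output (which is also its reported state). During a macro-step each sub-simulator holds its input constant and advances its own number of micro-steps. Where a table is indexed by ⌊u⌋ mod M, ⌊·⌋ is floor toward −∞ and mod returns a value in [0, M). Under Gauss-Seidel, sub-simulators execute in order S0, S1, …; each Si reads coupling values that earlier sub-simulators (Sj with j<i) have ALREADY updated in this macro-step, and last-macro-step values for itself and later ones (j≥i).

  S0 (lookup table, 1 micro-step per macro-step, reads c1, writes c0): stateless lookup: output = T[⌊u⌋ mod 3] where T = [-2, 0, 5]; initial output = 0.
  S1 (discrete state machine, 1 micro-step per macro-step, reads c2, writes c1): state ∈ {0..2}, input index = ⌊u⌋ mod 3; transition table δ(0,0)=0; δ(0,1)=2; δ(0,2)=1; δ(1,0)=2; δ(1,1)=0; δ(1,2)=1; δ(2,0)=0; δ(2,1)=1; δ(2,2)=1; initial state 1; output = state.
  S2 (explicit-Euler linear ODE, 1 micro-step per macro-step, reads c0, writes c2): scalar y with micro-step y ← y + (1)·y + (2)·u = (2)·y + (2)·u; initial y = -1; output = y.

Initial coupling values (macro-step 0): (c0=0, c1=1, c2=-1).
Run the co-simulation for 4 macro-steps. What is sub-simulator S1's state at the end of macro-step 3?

macro 1: S0 reads c1=1 → after 1×micro: 0; S1 reads c2=-1 → after 1×micro: 1; S2 reads c0=0 → after 1×micro: -2 ⇒ (c0=0, c1=1, c2=-2)
macro 2: S0 reads c1=1 → after 1×micro: 0; S1 reads c2=-2 → after 1×micro: 0; S2 reads c0=0 → after 1×micro: -4 ⇒ (c0=0, c1=0, c2=-4)
macro 3: S0 reads c1=0 → after 1×micro: -2; S1 reads c2=-4 → after 1×micro: 1; S2 reads c0=-2 → after 1×micro: -12 ⇒ (c0=-2, c1=1, c2=-12)
macro 4: S0 reads c1=1 → after 1×micro: 0; S1 reads c2=-12 → after 1×micro: 2; S2 reads c0=0 → after 1×micro: -24 ⇒ (c0=0, c1=2, c2=-24)

S1 state at macro-step 3 = 1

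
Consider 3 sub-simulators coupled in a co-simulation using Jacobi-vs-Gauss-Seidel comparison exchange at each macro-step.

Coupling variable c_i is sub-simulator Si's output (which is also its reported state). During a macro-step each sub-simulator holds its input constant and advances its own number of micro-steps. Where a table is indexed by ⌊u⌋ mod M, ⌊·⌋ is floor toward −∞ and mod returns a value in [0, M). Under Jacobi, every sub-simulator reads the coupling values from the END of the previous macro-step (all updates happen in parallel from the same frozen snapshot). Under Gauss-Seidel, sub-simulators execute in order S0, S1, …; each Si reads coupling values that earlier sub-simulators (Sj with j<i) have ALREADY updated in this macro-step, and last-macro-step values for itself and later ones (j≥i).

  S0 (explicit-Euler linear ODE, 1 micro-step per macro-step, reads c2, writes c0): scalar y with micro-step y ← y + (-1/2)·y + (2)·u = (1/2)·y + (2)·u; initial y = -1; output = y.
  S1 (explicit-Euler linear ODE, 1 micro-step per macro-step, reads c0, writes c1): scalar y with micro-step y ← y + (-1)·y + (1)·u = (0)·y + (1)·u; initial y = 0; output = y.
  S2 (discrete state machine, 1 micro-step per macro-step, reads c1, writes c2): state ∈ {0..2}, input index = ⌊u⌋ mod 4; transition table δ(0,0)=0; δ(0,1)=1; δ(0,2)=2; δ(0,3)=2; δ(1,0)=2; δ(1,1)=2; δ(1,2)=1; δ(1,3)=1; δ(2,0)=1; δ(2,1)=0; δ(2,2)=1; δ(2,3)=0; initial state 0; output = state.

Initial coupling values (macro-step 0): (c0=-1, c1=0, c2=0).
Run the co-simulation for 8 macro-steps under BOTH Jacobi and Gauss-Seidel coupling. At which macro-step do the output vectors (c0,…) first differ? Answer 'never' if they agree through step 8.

[Jacobi] macro 1: S0 reads c2=0 → after 1×micro: -1/2; S1 reads c0=-1 → after 1×micro: -1; S2 reads c1=0 → after 1×micro: 0 ⇒ (c0=-1/2, c1=-1, c2=0)
[Jacobi] macro 2: S0 reads c2=0 → after 1×micro: -1/4; S1 reads c0=-1/2 → after 1×micro: -1/2; S2 reads c1=-1 → after 1×micro: 2 ⇒ (c0=-1/4, c1=-1/2, c2=2)
[Jacobi] macro 3: S0 reads c2=2 → after 1×micro: 31/8; S1 reads c0=-1/4 → after 1×micro: -1/4; S2 reads c1=-1/2 → after 1×micro: 0 ⇒ (c0=31/8, c1=-1/4, c2=0)
[Jacobi] macro 4: S0 reads c2=0 → after 1×micro: 31/16; S1 reads c0=31/8 → after 1×micro: 31/8; S2 reads c1=-1/4 → after 1×micro: 2 ⇒ (c0=31/16, c1=31/8, c2=2)
[Jacobi] macro 5: S0 reads c2=2 → after 1×micro: 159/32; S1 reads c0=31/16 → after 1×micro: 31/16; S2 reads c1=31/8 → after 1×micro: 0 ⇒ (c0=159/32, c1=31/16, c2=0)
[Jacobi] macro 6: S0 reads c2=0 → after 1×micro: 159/64; S1 reads c0=159/32 → after 1×micro: 159/32; S2 reads c1=31/16 → after 1×micro: 1 ⇒ (c0=159/64, c1=159/32, c2=1)
[Jacobi] macro 7: S0 reads c2=1 → after 1×micro: 415/128; S1 reads c0=159/64 → after 1×micro: 159/64; S2 reads c1=159/32 → after 1×micro: 2 ⇒ (c0=415/128, c1=159/64, c2=2)
[Jacobi] macro 8: S0 reads c2=2 → after 1×micro: 1439/256; S1 reads c0=415/128 → after 1×micro: 415/128; S2 reads c1=159/64 → after 1×micro: 1 ⇒ (c0=1439/256, c1=415/128, c2=1)
[Gauss-Seidel] macro 1: S0 reads c2=0 → after 1×micro: -1/2; S1 reads c0=-1/2 → after 1×micro: -1/2; S2 reads c1=-1/2 → after 1×micro: 2 ⇒ (c0=-1/2, c1=-1/2, c2=2)
[Gauss-Seidel] macro 2: S0 reads c2=2 → after 1×micro: 15/4; S1 reads c0=15/4 → after 1×micro: 15/4; S2 reads c1=15/4 → after 1×micro: 0 ⇒ (c0=15/4, c1=15/4, c2=0)
[Gauss-Seidel] macro 3: S0 reads c2=0 → after 1×micro: 15/8; S1 reads c0=15/8 → after 1×micro: 15/8; S2 reads c1=15/8 → after 1×micro: 1 ⇒ (c0=15/8, c1=15/8, c2=1)
[Gauss-Seidel] macro 4: S0 reads c2=1 → after 1×micro: 47/16; S1 reads c0=47/16 → after 1×micro: 47/16; S2 reads c1=47/16 → after 1×micro: 1 ⇒ (c0=47/16, c1=47/16, c2=1)
[Gauss-Seidel] macro 5: S0 reads c2=1 → after 1×micro: 111/32; S1 reads c0=111/32 → after 1×micro: 111/32; S2 reads c1=111/32 → after 1×micro: 1 ⇒ (c0=111/32, c1=111/32, c2=1)
[Gauss-Seidel] macro 6: S0 reads c2=1 → after 1×micro: 239/64; S1 reads c0=239/64 → after 1×micro: 239/64; S2 reads c1=239/64 → after 1×micro: 1 ⇒ (c0=239/64, c1=239/64, c2=1)
[Gauss-Seidel] macro 7: S0 reads c2=1 → after 1×micro: 495/128; S1 reads c0=495/128 → after 1×micro: 495/128; S2 reads c1=495/128 → after 1×micro: 1 ⇒ (c0=495/128, c1=495/128, c2=1)
[Gauss-Seidel] macro 8: S0 reads c2=1 → after 1×micro: 1007/256; S1 reads c0=1007/256 → after 1×micro: 1007/256; S2 reads c1=1007/256 → after 1×micro: 1 ⇒ (c0=1007/256, c1=1007/256, c2=1)

first divergence at macro-step: 1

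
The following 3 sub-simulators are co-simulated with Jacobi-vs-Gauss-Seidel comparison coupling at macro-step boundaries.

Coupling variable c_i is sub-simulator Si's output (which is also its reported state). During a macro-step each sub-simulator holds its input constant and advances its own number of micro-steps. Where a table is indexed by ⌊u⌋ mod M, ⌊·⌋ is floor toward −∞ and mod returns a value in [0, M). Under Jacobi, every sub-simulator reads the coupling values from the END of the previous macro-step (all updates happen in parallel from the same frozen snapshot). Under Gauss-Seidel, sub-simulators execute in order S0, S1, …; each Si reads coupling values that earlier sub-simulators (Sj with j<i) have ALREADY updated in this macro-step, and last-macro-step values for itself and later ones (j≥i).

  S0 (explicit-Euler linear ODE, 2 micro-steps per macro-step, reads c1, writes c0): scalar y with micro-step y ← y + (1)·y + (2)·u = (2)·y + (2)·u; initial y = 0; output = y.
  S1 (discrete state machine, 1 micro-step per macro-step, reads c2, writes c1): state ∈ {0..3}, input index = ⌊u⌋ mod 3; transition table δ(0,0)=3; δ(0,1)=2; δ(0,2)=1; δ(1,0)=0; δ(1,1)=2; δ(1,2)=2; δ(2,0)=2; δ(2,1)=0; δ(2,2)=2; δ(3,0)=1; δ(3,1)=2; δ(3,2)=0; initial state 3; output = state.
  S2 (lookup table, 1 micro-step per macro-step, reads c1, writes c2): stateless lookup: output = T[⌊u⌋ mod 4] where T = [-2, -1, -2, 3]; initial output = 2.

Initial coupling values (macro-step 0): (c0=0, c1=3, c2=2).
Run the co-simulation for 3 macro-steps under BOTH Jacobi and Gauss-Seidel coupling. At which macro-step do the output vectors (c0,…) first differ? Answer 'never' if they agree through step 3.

first divergence at macro-step: 1

[Jacobi] macro 1: S0 reads c1=3 → after 2×micro: 18; S1 reads c2=2 → after 1×micro: 0; S2 reads c1=3 → after 1×micro: 3 ⇒ (c0=18, c1=0, c2=3)
[Jacobi] macro 2: S0 reads c1=0 → after 2×micro: 72; S1 reads c2=3 → after 1×micro: 3; S2 reads c1=0 → after 1×micro: -2 ⇒ (c0=72, c1=3, c2=-2)
[Jacobi] macro 3: S0 reads c1=3 → after 2×micro: 306; S1 reads c2=-2 → after 1×micro: 2; S2 reads c1=3 → after 1×micro: 3 ⇒ (c0=306, c1=2, c2=3)
[Gauss-Seidel] macro 1: S0 reads c1=3 → after 2×micro: 18; S1 reads c2=2 → after 1×micro: 0; S2 reads c1=0 → after 1×micro: -2 ⇒ (c0=18, c1=0, c2=-2)
[Gauss-Seidel] macro 2: S0 reads c1=0 → after 2×micro: 72; S1 reads c2=-2 → after 1×micro: 2; S2 reads c1=2 → after 1×micro: -2 ⇒ (c0=72, c1=2, c2=-2)
[Gauss-Seidel] macro 3: S0 reads c1=2 → after 2×micro: 300; S1 reads c2=-2 → after 1×micro: 0; S2 reads c1=0 → after 1×micro: -2 ⇒ (c0=300, c1=0, c2=-2)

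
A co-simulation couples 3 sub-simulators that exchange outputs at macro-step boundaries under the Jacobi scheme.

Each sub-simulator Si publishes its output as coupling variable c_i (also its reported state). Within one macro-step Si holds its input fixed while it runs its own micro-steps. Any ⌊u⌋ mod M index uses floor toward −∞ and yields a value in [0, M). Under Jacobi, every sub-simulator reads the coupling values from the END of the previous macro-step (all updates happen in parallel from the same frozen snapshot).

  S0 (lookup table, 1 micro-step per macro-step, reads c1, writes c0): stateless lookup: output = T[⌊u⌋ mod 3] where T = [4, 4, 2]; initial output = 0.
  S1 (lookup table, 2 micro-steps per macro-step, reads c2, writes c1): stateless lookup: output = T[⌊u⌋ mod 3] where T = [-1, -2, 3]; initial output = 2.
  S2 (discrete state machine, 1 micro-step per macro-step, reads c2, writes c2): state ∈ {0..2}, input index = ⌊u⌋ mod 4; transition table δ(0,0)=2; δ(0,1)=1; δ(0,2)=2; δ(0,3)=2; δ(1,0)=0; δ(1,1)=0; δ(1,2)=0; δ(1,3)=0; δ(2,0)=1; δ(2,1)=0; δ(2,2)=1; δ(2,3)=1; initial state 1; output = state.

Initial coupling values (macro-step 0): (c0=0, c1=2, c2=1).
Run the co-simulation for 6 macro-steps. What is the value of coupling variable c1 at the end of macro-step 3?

macro 1: S0 reads c1=2 → after 1×micro: 2; S1 reads c2=1 → after 2×micro: -2; S2 reads c2=1 → after 1×micro: 0 ⇒ (c0=2, c1=-2, c2=0)
macro 2: S0 reads c1=-2 → after 1×micro: 4; S1 reads c2=0 → after 2×micro: -1; S2 reads c2=0 → after 1×micro: 2 ⇒ (c0=4, c1=-1, c2=2)
macro 3: S0 reads c1=-1 → after 1×micro: 2; S1 reads c2=2 → after 2×micro: 3; S2 reads c2=2 → after 1×micro: 1 ⇒ (c0=2, c1=3, c2=1)
macro 4: S0 reads c1=3 → after 1×micro: 4; S1 reads c2=1 → after 2×micro: -2; S2 reads c2=1 → after 1×micro: 0 ⇒ (c0=4, c1=-2, c2=0)
macro 5: S0 reads c1=-2 → after 1×micro: 4; S1 reads c2=0 → after 2×micro: -1; S2 reads c2=0 → after 1×micro: 2 ⇒ (c0=4, c1=-1, c2=2)
macro 6: S0 reads c1=-1 → after 1×micro: 2; S1 reads c2=2 → after 2×micro: 3; S2 reads c2=2 → after 1×micro: 1 ⇒ (c0=2, c1=3, c2=1)

c1 at macro-step 3 = 3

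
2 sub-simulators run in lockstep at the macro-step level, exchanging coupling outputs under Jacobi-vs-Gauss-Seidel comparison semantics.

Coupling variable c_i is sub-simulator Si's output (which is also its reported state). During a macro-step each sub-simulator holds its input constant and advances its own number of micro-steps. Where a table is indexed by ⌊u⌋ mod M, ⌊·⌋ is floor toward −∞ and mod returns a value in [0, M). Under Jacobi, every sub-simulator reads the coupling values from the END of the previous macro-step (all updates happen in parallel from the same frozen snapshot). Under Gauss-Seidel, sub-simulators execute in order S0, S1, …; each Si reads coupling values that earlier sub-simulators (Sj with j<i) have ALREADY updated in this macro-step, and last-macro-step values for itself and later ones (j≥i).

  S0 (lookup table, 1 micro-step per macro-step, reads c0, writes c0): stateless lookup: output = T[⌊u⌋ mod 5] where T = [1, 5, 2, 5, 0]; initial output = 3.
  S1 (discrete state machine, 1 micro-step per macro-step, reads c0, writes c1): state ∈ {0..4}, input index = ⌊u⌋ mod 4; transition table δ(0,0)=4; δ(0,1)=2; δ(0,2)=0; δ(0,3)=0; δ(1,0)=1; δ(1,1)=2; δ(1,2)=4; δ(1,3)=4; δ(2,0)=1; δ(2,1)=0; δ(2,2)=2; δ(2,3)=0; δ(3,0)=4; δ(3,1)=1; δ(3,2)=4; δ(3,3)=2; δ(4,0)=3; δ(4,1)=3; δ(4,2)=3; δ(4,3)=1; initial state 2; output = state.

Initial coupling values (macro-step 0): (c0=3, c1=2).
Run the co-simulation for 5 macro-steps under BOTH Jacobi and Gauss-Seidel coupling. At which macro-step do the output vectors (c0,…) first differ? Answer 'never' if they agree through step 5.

first divergence at macro-step: never

[Jacobi] macro 1: S0 reads c0=3 → after 1×micro: 5; S1 reads c0=3 → after 1×micro: 0 ⇒ (c0=5, c1=0)
[Jacobi] macro 2: S0 reads c0=5 → after 1×micro: 1; S1 reads c0=5 → after 1×micro: 2 ⇒ (c0=1, c1=2)
[Jacobi] macro 3: S0 reads c0=1 → after 1×micro: 5; S1 reads c0=1 → after 1×micro: 0 ⇒ (c0=5, c1=0)
[Jacobi] macro 4: S0 reads c0=5 → after 1×micro: 1; S1 reads c0=5 → after 1×micro: 2 ⇒ (c0=1, c1=2)
[Jacobi] macro 5: S0 reads c0=1 → after 1×micro: 5; S1 reads c0=1 → after 1×micro: 0 ⇒ (c0=5, c1=0)
[Gauss-Seidel] macro 1: S0 reads c0=3 → after 1×micro: 5; S1 reads c0=5 → after 1×micro: 0 ⇒ (c0=5, c1=0)
[Gauss-Seidel] macro 2: S0 reads c0=5 → after 1×micro: 1; S1 reads c0=1 → after 1×micro: 2 ⇒ (c0=1, c1=2)
[Gauss-Seidel] macro 3: S0 reads c0=1 → after 1×micro: 5; S1 reads c0=5 → after 1×micro: 0 ⇒ (c0=5, c1=0)
[Gauss-Seidel] macro 4: S0 reads c0=5 → after 1×micro: 1; S1 reads c0=1 → after 1×micro: 2 ⇒ (c0=1, c1=2)
[Gauss-Seidel] macro 5: S0 reads c0=1 → after 1×micro: 5; S1 reads c0=5 → after 1×micro: 0 ⇒ (c0=5, c1=0)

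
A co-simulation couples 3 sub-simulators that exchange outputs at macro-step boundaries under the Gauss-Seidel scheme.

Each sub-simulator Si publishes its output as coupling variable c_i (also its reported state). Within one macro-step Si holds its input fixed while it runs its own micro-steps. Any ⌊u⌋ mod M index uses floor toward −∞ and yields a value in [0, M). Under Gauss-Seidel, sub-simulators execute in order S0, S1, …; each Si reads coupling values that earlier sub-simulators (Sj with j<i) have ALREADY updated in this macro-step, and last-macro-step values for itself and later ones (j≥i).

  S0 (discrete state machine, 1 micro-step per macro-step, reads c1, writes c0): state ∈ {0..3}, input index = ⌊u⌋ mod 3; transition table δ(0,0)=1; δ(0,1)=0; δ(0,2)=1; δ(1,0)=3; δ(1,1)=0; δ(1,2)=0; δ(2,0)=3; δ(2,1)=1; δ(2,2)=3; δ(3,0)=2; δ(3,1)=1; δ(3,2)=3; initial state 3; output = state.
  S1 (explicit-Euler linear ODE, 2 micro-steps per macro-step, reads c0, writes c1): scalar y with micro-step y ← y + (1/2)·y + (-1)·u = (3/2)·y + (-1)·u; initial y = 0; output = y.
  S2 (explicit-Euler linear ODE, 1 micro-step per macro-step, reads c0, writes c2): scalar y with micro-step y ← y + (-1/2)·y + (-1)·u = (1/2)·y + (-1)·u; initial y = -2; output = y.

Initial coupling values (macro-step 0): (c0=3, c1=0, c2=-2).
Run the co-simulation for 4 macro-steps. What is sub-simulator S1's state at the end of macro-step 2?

S1 state at macro-step 2 = -55/4

macro 1: S0 reads c1=0 → after 1×micro: 2; S1 reads c0=2 → after 2×micro: -5; S2 reads c0=2 → after 1×micro: -3 ⇒ (c0=2, c1=-5, c2=-3)
macro 2: S0 reads c1=-5 → after 1×micro: 1; S1 reads c0=1 → after 2×micro: -55/4; S2 reads c0=1 → after 1×micro: -5/2 ⇒ (c0=1, c1=-55/4, c2=-5/2)
macro 3: S0 reads c1=-55/4 → after 1×micro: 0; S1 reads c0=0 → after 2×micro: -495/16; S2 reads c0=0 → after 1×micro: -5/4 ⇒ (c0=0, c1=-495/16, c2=-5/4)
macro 4: S0 reads c1=-495/16 → after 1×micro: 1; S1 reads c0=1 → after 2×micro: -4615/64; S2 reads c0=1 → after 1×micro: -13/8 ⇒ (c0=1, c1=-4615/64, c2=-13/8)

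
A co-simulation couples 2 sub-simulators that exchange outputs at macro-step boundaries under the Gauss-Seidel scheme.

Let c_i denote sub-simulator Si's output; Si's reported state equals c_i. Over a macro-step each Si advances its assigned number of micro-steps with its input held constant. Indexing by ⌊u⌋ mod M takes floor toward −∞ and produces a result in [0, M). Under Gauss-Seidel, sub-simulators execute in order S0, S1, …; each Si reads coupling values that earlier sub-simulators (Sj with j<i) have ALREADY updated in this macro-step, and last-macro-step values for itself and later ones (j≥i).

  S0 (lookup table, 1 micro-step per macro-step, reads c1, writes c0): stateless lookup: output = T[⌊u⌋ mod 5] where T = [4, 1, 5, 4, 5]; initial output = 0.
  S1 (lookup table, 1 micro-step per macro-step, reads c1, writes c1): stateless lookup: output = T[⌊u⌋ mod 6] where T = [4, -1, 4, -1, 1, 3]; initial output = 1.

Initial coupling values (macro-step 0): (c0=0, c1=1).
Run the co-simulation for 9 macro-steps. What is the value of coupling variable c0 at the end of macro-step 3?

macro 1: S0 reads c1=1 → after 1×micro: 1; S1 reads c1=1 → after 1×micro: -1 ⇒ (c0=1, c1=-1)
macro 2: S0 reads c1=-1 → after 1×micro: 5; S1 reads c1=-1 → after 1×micro: 3 ⇒ (c0=5, c1=3)
macro 3: S0 reads c1=3 → after 1×micro: 4; S1 reads c1=3 → after 1×micro: -1 ⇒ (c0=4, c1=-1)
macro 4: S0 reads c1=-1 → after 1×micro: 5; S1 reads c1=-1 → after 1×micro: 3 ⇒ (c0=5, c1=3)
macro 5: S0 reads c1=3 → after 1×micro: 4; S1 reads c1=3 → after 1×micro: -1 ⇒ (c0=4, c1=-1)
macro 6: S0 reads c1=-1 → after 1×micro: 5; S1 reads c1=-1 → after 1×micro: 3 ⇒ (c0=5, c1=3)
macro 7: S0 reads c1=3 → after 1×micro: 4; S1 reads c1=3 → after 1×micro: -1 ⇒ (c0=4, c1=-1)
macro 8: S0 reads c1=-1 → after 1×micro: 5; S1 reads c1=-1 → after 1×micro: 3 ⇒ (c0=5, c1=3)
macro 9: S0 reads c1=3 → after 1×micro: 4; S1 reads c1=3 → after 1×micro: -1 ⇒ (c0=4, c1=-1)

c0 at macro-step 3 = 4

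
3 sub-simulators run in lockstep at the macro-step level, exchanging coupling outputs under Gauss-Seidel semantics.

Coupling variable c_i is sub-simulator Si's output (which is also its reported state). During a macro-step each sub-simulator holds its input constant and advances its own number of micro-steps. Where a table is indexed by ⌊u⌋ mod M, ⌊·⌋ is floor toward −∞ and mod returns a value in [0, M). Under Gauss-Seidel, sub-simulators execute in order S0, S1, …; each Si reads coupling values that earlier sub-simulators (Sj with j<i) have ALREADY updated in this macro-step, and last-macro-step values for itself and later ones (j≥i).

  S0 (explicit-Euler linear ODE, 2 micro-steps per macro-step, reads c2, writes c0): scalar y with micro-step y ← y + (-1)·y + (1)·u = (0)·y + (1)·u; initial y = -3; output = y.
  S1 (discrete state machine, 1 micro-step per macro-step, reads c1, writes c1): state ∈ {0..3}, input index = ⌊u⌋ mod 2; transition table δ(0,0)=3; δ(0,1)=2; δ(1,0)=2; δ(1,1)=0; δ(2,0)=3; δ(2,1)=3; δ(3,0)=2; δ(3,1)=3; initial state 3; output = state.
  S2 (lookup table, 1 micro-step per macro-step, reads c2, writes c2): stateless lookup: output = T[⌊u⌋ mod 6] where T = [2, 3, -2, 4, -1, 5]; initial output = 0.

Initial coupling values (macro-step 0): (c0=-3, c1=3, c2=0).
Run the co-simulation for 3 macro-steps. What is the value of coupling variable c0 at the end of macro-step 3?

macro 1: S0 reads c2=0 → after 2×micro: 0; S1 reads c1=3 → after 1×micro: 3; S2 reads c2=0 → after 1×micro: 2 ⇒ (c0=0, c1=3, c2=2)
macro 2: S0 reads c2=2 → after 2×micro: 2; S1 reads c1=3 → after 1×micro: 3; S2 reads c2=2 → after 1×micro: -2 ⇒ (c0=2, c1=3, c2=-2)
macro 3: S0 reads c2=-2 → after 2×micro: -2; S1 reads c1=3 → after 1×micro: 3; S2 reads c2=-2 → after 1×micro: -1 ⇒ (c0=-2, c1=3, c2=-1)

c0 at macro-step 3 = -2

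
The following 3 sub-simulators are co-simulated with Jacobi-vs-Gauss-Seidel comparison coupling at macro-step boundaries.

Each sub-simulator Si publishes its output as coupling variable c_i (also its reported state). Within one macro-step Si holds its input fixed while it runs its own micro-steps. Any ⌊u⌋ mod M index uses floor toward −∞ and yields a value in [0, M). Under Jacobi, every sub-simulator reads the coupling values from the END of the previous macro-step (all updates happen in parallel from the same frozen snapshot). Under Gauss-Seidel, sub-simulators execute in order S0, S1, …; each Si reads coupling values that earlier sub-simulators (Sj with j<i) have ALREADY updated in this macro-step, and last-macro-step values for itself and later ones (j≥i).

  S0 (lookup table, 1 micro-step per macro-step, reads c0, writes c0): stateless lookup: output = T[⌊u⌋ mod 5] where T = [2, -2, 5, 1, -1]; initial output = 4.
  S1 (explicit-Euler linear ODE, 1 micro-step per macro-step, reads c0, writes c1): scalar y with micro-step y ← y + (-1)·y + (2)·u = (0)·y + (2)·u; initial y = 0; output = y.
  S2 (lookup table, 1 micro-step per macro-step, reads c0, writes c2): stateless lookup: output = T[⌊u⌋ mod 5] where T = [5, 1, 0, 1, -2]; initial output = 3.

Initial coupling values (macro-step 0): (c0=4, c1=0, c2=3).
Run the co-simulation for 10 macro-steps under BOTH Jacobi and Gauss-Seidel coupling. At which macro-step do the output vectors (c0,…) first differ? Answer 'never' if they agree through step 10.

[Jacobi] macro 1: S0 reads c0=4 → after 1×micro: -1; S1 reads c0=4 → after 1×micro: 8; S2 reads c0=4 → after 1×micro: -2 ⇒ (c0=-1, c1=8, c2=-2)
[Jacobi] macro 2: S0 reads c0=-1 → after 1×micro: -1; S1 reads c0=-1 → after 1×micro: -2; S2 reads c0=-1 → after 1×micro: -2 ⇒ (c0=-1, c1=-2, c2=-2)
[Jacobi] macro 3: S0 reads c0=-1 → after 1×micro: -1; S1 reads c0=-1 → after 1×micro: -2; S2 reads c0=-1 → after 1×micro: -2 ⇒ (c0=-1, c1=-2, c2=-2)
[Jacobi] macro 4: S0 reads c0=-1 → after 1×micro: -1; S1 reads c0=-1 → after 1×micro: -2; S2 reads c0=-1 → after 1×micro: -2 ⇒ (c0=-1, c1=-2, c2=-2)
[Jacobi] macro 5: S0 reads c0=-1 → after 1×micro: -1; S1 reads c0=-1 → after 1×micro: -2; S2 reads c0=-1 → after 1×micro: -2 ⇒ (c0=-1, c1=-2, c2=-2)
[Jacobi] macro 6: S0 reads c0=-1 → after 1×micro: -1; S1 reads c0=-1 → after 1×micro: -2; S2 reads c0=-1 → after 1×micro: -2 ⇒ (c0=-1, c1=-2, c2=-2)
[Jacobi] macro 7: S0 reads c0=-1 → after 1×micro: -1; S1 reads c0=-1 → after 1×micro: -2; S2 reads c0=-1 → after 1×micro: -2 ⇒ (c0=-1, c1=-2, c2=-2)
[Jacobi] macro 8: S0 reads c0=-1 → after 1×micro: -1; S1 reads c0=-1 → after 1×micro: -2; S2 reads c0=-1 → after 1×micro: -2 ⇒ (c0=-1, c1=-2, c2=-2)
[Jacobi] macro 9: S0 reads c0=-1 → after 1×micro: -1; S1 reads c0=-1 → after 1×micro: -2; S2 reads c0=-1 → after 1×micro: -2 ⇒ (c0=-1, c1=-2, c2=-2)
[Jacobi] macro 10: S0 reads c0=-1 → after 1×micro: -1; S1 reads c0=-1 → after 1×micro: -2; S2 reads c0=-1 → after 1×micro: -2 ⇒ (c0=-1, c1=-2, c2=-2)
[Gauss-Seidel] macro 1: S0 reads c0=4 → after 1×micro: -1; S1 reads c0=-1 → after 1×micro: -2; S2 reads c0=-1 → after 1×micro: -2 ⇒ (c0=-1, c1=-2, c2=-2)
[Gauss-Seidel] macro 2: S0 reads c0=-1 → after 1×micro: -1; S1 reads c0=-1 → after 1×micro: -2; S2 reads c0=-1 → after 1×micro: -2 ⇒ (c0=-1, c1=-2, c2=-2)
[Gauss-Seidel] macro 3: S0 reads c0=-1 → after 1×micro: -1; S1 reads c0=-1 → after 1×micro: -2; S2 reads c0=-1 → after 1×micro: -2 ⇒ (c0=-1, c1=-2, c2=-2)
[Gauss-Seidel] macro 4: S0 reads c0=-1 → after 1×micro: -1; S1 reads c0=-1 → after 1×micro: -2; S2 reads c0=-1 → after 1×micro: -2 ⇒ (c0=-1, c1=-2, c2=-2)
[Gauss-Seidel] macro 5: S0 reads c0=-1 → after 1×micro: -1; S1 reads c0=-1 → after 1×micro: -2; S2 reads c0=-1 → after 1×micro: -2 ⇒ (c0=-1, c1=-2, c2=-2)
[Gauss-Seidel] macro 6: S0 reads c0=-1 → after 1×micro: -1; S1 reads c0=-1 → after 1×micro: -2; S2 reads c0=-1 → after 1×micro: -2 ⇒ (c0=-1, c1=-2, c2=-2)
[Gauss-Seidel] macro 7: S0 reads c0=-1 → after 1×micro: -1; S1 reads c0=-1 → after 1×micro: -2; S2 reads c0=-1 → after 1×micro: -2 ⇒ (c0=-1, c1=-2, c2=-2)
[Gauss-Seidel] macro 8: S0 reads c0=-1 → after 1×micro: -1; S1 reads c0=-1 → after 1×micro: -2; S2 reads c0=-1 → after 1×micro: -2 ⇒ (c0=-1, c1=-2, c2=-2)
[Gauss-Seidel] macro 9: S0 reads c0=-1 → after 1×micro: -1; S1 reads c0=-1 → after 1×micro: -2; S2 reads c0=-1 → after 1×micro: -2 ⇒ (c0=-1, c1=-2, c2=-2)
[Gauss-Seidel] macro 10: S0 reads c0=-1 → after 1×micro: -1; S1 reads c0=-1 → after 1×micro: -2; S2 reads c0=-1 → after 1×micro: -2 ⇒ (c0=-1, c1=-2, c2=-2)

first divergence at macro-step: 1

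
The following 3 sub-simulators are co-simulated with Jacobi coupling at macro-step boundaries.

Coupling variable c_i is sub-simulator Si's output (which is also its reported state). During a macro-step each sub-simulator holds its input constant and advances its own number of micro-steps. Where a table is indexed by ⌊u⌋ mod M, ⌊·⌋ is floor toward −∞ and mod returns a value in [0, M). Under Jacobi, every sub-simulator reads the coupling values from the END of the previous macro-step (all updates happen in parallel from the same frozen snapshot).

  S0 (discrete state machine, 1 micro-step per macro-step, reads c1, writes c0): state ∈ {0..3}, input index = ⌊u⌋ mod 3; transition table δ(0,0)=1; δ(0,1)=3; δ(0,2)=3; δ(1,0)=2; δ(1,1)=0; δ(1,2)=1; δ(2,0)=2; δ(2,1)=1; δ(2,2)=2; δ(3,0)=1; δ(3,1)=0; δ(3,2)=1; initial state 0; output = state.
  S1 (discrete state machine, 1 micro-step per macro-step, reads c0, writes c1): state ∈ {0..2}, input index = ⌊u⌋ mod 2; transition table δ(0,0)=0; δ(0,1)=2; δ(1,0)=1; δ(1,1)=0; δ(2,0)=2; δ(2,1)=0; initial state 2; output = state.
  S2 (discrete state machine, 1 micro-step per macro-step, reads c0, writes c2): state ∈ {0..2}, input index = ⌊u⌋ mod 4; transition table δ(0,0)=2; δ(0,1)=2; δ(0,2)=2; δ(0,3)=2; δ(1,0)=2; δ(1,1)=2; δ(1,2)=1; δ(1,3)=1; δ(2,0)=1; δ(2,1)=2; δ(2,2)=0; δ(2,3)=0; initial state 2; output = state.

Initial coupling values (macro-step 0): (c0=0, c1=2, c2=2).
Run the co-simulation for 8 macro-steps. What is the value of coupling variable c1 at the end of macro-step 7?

c1 at macro-step 7 = 2

macro 1: S0 reads c1=2 → after 1×micro: 3; S1 reads c0=0 → after 1×micro: 2; S2 reads c0=0 → after 1×micro: 1 ⇒ (c0=3, c1=2, c2=1)
macro 2: S0 reads c1=2 → after 1×micro: 1; S1 reads c0=3 → after 1×micro: 0; S2 reads c0=3 → after 1×micro: 1 ⇒ (c0=1, c1=0, c2=1)
macro 3: S0 reads c1=0 → after 1×micro: 2; S1 reads c0=1 → after 1×micro: 2; S2 reads c0=1 → after 1×micro: 2 ⇒ (c0=2, c1=2, c2=2)
macro 4: S0 reads c1=2 → after 1×micro: 2; S1 reads c0=2 → after 1×micro: 2; S2 reads c0=2 → after 1×micro: 0 ⇒ (c0=2, c1=2, c2=0)
macro 5: S0 reads c1=2 → after 1×micro: 2; S1 reads c0=2 → after 1×micro: 2; S2 reads c0=2 → after 1×micro: 2 ⇒ (c0=2, c1=2, c2=2)
macro 6: S0 reads c1=2 → after 1×micro: 2; S1 reads c0=2 → after 1×micro: 2; S2 reads c0=2 → after 1×micro: 0 ⇒ (c0=2, c1=2, c2=0)
macro 7: S0 reads c1=2 → after 1×micro: 2; S1 reads c0=2 → after 1×micro: 2; S2 reads c0=2 → after 1×micro: 2 ⇒ (c0=2, c1=2, c2=2)
macro 8: S0 reads c1=2 → after 1×micro: 2; S1 reads c0=2 → after 1×micro: 2; S2 reads c0=2 → after 1×micro: 0 ⇒ (c0=2, c1=2, c2=0)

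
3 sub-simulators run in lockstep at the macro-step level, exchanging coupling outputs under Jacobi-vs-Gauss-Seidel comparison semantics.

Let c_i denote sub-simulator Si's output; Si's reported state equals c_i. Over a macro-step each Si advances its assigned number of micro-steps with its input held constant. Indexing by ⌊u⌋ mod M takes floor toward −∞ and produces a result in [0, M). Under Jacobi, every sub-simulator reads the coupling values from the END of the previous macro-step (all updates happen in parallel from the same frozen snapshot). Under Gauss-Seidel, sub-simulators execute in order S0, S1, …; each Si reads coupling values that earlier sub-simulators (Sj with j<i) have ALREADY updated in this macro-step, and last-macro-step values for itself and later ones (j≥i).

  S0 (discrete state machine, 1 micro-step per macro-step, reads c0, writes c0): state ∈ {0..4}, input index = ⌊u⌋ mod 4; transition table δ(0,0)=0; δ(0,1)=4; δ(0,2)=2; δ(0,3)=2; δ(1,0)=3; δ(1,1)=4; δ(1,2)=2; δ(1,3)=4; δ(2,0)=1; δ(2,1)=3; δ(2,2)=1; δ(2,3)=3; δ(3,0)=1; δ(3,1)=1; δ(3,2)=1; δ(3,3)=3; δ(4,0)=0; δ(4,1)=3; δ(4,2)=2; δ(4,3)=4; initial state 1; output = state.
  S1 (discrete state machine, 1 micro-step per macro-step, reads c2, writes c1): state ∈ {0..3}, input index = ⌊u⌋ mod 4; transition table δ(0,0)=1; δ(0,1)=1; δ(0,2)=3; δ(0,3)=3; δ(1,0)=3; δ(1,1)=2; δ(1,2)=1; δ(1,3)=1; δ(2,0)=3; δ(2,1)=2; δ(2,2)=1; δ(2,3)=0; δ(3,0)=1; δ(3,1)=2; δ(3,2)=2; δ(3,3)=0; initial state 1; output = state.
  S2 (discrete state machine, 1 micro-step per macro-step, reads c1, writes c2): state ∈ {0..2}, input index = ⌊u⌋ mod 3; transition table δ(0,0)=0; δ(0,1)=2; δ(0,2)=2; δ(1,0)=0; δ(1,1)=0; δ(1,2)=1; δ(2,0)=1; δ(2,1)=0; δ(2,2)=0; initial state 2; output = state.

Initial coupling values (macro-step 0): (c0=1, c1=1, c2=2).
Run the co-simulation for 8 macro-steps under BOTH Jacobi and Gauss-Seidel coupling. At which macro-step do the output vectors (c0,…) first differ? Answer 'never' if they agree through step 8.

first divergence at macro-step: 2

[Jacobi] macro 1: S0 reads c0=1 → after 1×micro: 4; S1 reads c2=2 → after 1×micro: 1; S2 reads c1=1 → after 1×micro: 0 ⇒ (c0=4, c1=1, c2=0)
[Jacobi] macro 2: S0 reads c0=4 → after 1×micro: 0; S1 reads c2=0 → after 1×micro: 3; S2 reads c1=1 → after 1×micro: 2 ⇒ (c0=0, c1=3, c2=2)
[Jacobi] macro 3: S0 reads c0=0 → after 1×micro: 0; S1 reads c2=2 → after 1×micro: 2; S2 reads c1=3 → after 1×micro: 1 ⇒ (c0=0, c1=2, c2=1)
[Jacobi] macro 4: S0 reads c0=0 → after 1×micro: 0; S1 reads c2=1 → after 1×micro: 2; S2 reads c1=2 → after 1×micro: 1 ⇒ (c0=0, c1=2, c2=1)
[Jacobi] macro 5: S0 reads c0=0 → after 1×micro: 0; S1 reads c2=1 → after 1×micro: 2; S2 reads c1=2 → after 1×micro: 1 ⇒ (c0=0, c1=2, c2=1)
[Jacobi] macro 6: S0 reads c0=0 → after 1×micro: 0; S1 reads c2=1 → after 1×micro: 2; S2 reads c1=2 → after 1×micro: 1 ⇒ (c0=0, c1=2, c2=1)
[Jacobi] macro 7: S0 reads c0=0 → after 1×micro: 0; S1 reads c2=1 → after 1×micro: 2; S2 reads c1=2 → after 1×micro: 1 ⇒ (c0=0, c1=2, c2=1)
[Jacobi] macro 8: S0 reads c0=0 → after 1×micro: 0; S1 reads c2=1 → after 1×micro: 2; S2 reads c1=2 → after 1×micro: 1 ⇒ (c0=0, c1=2, c2=1)
[Gauss-Seidel] macro 1: S0 reads c0=1 → after 1×micro: 4; S1 reads c2=2 → after 1×micro: 1; S2 reads c1=1 → after 1×micro: 0 ⇒ (c0=4, c1=1, c2=0)
[Gauss-Seidel] macro 2: S0 reads c0=4 → after 1×micro: 0; S1 reads c2=0 → after 1×micro: 3; S2 reads c1=3 → after 1×micro: 0 ⇒ (c0=0, c1=3, c2=0)
[Gauss-Seidel] macro 3: S0 reads c0=0 → after 1×micro: 0; S1 reads c2=0 → after 1×micro: 1; S2 reads c1=1 → after 1×micro: 2 ⇒ (c0=0, c1=1, c2=2)
[Gauss-Seidel] macro 4: S0 reads c0=0 → after 1×micro: 0; S1 reads c2=2 → after 1×micro: 1; S2 reads c1=1 → after 1×micro: 0 ⇒ (c0=0, c1=1, c2=0)
[Gauss-Seidel] macro 5: S0 reads c0=0 → after 1×micro: 0; S1 reads c2=0 → after 1×micro: 3; S2 reads c1=3 → after 1×micro: 0 ⇒ (c0=0, c1=3, c2=0)
[Gauss-Seidel] macro 6: S0 reads c0=0 → after 1×micro: 0; S1 reads c2=0 → after 1×micro: 1; S2 reads c1=1 → after 1×micro: 2 ⇒ (c0=0, c1=1, c2=2)
[Gauss-Seidel] macro 7: S0 reads c0=0 → after 1×micro: 0; S1 reads c2=2 → after 1×micro: 1; S2 reads c1=1 → after 1×micro: 0 ⇒ (c0=0, c1=1, c2=0)
[Gauss-Seidel] macro 8: S0 reads c0=0 → after 1×micro: 0; S1 reads c2=0 → after 1×micro: 3; S2 reads c1=3 → after 1×micro: 0 ⇒ (c0=0, c1=3, c2=0)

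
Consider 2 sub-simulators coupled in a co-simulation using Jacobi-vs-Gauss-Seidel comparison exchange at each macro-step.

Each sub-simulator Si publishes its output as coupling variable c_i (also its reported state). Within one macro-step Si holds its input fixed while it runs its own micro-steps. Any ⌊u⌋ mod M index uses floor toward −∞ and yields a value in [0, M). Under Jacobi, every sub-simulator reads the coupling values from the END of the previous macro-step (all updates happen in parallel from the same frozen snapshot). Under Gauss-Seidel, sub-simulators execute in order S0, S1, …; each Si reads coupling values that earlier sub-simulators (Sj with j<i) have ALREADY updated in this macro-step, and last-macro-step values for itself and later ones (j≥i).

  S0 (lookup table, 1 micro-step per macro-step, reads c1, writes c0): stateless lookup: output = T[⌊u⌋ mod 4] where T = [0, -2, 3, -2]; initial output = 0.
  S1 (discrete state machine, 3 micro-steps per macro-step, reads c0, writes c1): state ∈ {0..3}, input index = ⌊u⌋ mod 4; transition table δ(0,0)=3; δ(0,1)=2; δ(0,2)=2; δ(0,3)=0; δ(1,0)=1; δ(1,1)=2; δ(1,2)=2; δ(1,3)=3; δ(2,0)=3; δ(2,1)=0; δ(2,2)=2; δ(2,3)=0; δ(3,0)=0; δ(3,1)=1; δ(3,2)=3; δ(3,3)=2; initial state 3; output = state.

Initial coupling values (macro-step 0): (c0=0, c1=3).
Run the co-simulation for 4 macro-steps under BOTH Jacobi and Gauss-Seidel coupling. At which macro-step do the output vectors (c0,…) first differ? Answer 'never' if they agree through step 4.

[Jacobi] macro 1: S0 reads c1=3 → after 1×micro: -2; S1 reads c0=0 → after 3×micro: 0 ⇒ (c0=-2, c1=0)
[Jacobi] macro 2: S0 reads c1=0 → after 1×micro: 0; S1 reads c0=-2 → after 3×micro: 2 ⇒ (c0=0, c1=2)
[Jacobi] macro 3: S0 reads c1=2 → after 1×micro: 3; S1 reads c0=0 → after 3×micro: 3 ⇒ (c0=3, c1=3)
[Jacobi] macro 4: S0 reads c1=3 → after 1×micro: -2; S1 reads c0=3 → after 3×micro: 0 ⇒ (c0=-2, c1=0)
[Gauss-Seidel] macro 1: S0 reads c1=3 → after 1×micro: -2; S1 reads c0=-2 → after 3×micro: 3 ⇒ (c0=-2, c1=3)
[Gauss-Seidel] macro 2: S0 reads c1=3 → after 1×micro: -2; S1 reads c0=-2 → after 3×micro: 3 ⇒ (c0=-2, c1=3)
[Gauss-Seidel] macro 3: S0 reads c1=3 → after 1×micro: -2; S1 reads c0=-2 → after 3×micro: 3 ⇒ (c0=-2, c1=3)
[Gauss-Seidel] macro 4: S0 reads c1=3 → after 1×micro: -2; S1 reads c0=-2 → after 3×micro: 3 ⇒ (c0=-2, c1=3)

first divergence at macro-step: 1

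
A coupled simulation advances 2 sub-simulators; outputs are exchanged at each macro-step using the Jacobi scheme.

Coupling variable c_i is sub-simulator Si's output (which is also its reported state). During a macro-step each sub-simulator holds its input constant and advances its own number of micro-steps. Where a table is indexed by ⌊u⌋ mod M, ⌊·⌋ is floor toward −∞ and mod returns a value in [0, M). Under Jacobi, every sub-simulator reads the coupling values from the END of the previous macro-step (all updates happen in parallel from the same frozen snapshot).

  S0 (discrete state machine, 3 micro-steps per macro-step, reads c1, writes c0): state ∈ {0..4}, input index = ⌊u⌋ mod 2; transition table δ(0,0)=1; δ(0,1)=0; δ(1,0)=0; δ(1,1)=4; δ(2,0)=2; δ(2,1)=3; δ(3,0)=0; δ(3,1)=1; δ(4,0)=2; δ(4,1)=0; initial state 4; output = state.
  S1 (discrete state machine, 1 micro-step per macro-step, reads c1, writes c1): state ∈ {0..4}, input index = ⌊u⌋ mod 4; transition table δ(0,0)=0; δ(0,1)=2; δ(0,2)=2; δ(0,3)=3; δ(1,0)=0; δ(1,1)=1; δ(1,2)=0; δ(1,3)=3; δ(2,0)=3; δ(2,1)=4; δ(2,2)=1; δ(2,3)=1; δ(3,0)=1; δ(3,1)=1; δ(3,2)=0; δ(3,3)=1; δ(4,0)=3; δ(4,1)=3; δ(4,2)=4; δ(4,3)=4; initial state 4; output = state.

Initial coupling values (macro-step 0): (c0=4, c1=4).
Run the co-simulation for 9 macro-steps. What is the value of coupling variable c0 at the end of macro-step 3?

c0 at macro-step 3 = 0

macro 1: S0 reads c1=4 → after 3×micro: 2; S1 reads c1=4 → after 1×micro: 3 ⇒ (c0=2, c1=3)
macro 2: S0 reads c1=3 → after 3×micro: 4; S1 reads c1=3 → after 1×micro: 1 ⇒ (c0=4, c1=1)
macro 3: S0 reads c1=1 → after 3×micro: 0; S1 reads c1=1 → after 1×micro: 1 ⇒ (c0=0, c1=1)
macro 4: S0 reads c1=1 → after 3×micro: 0; S1 reads c1=1 → after 1×micro: 1 ⇒ (c0=0, c1=1)
macro 5: S0 reads c1=1 → after 3×micro: 0; S1 reads c1=1 → after 1×micro: 1 ⇒ (c0=0, c1=1)
macro 6: S0 reads c1=1 → after 3×micro: 0; S1 reads c1=1 → after 1×micro: 1 ⇒ (c0=0, c1=1)
macro 7: S0 reads c1=1 → after 3×micro: 0; S1 reads c1=1 → after 1×micro: 1 ⇒ (c0=0, c1=1)
macro 8: S0 reads c1=1 → after 3×micro: 0; S1 reads c1=1 → after 1×micro: 1 ⇒ (c0=0, c1=1)
macro 9: S0 reads c1=1 → after 3×micro: 0; S1 reads c1=1 → after 1×micro: 1 ⇒ (c0=0, c1=1)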